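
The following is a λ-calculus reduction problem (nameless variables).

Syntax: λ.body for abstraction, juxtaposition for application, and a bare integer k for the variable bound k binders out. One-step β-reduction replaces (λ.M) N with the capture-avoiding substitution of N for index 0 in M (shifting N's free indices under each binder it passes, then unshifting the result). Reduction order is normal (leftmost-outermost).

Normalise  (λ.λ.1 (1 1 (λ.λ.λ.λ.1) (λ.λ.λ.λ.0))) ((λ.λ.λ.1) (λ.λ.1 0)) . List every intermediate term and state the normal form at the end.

Answer: normal form = λ.λ.λ.λ.λ.λ.λ.0  (in 8 steps)

Reduction:
  start: (λ.λ.1 (1 1 (λ.λ.λ.λ.1) (λ.λ.λ.λ.0))) ((λ.λ.λ.1) (λ.λ.1 0))
  step 1: λ.(λ.λ.λ.1) (λ.λ.1 0) ((λ.λ.λ.1) (λ.λ.1 0) ((λ.λ.λ.1) (λ.λ.1 0)) (λ.λ.λ.λ.1) (λ.λ.λ.λ.0))
  step 2: λ.(λ.λ.1) ((λ.λ.λ.1) (λ.λ.1 0) ((λ.λ.λ.1) (λ.λ.1 0)) (λ.λ.λ.λ.1) (λ.λ.λ.λ.0))
  step 3: λ.λ.(λ.λ.λ.1) (λ.λ.1 0) ((λ.λ.λ.1) (λ.λ.1 0)) (λ.λ.λ.λ.1) (λ.λ.λ.λ.0)
  step 4: λ.λ.(λ.λ.1) ((λ.λ.λ.1) (λ.λ.1 0)) (λ.λ.λ.λ.1) (λ.λ.λ.λ.0)
  step 5: λ.λ.(λ.(λ.λ.λ.1) (λ.λ.1 0)) (λ.λ.λ.λ.1) (λ.λ.λ.λ.0)
  step 6: λ.λ.(λ.λ.λ.1) (λ.λ.1 0) (λ.λ.λ.λ.0)
  step 7: λ.λ.(λ.λ.1) (λ.λ.λ.λ.0)
  step 8: λ.λ.λ.λ.λ.λ.λ.0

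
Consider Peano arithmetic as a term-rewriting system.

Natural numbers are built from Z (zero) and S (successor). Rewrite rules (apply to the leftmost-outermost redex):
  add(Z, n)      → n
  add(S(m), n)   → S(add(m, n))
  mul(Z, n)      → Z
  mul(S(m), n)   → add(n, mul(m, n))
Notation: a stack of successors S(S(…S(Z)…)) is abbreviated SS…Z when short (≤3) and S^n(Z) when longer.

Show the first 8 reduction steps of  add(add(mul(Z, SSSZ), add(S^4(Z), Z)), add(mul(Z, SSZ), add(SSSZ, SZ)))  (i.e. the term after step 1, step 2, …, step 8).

  start: add(add(mul(Z, SSSZ), add(S^4(Z), Z)), add(mul(Z, SSZ), add(SSSZ, SZ)))
  →1  add(add(Z, add(S^4(Z), Z)), add(mul(Z, SSZ), add(SSSZ, SZ)))
  →2  add(add(S^4(Z), Z), add(mul(Z, SSZ), add(SSSZ, SZ)))
  →3  add(S(add(SSSZ, Z)), add(mul(Z, SSZ), add(SSSZ, SZ)))
  →4  S(add(add(SSSZ, Z), add(mul(Z, SSZ), add(SSSZ, SZ))))
  →5  S(add(S(add(SSZ, Z)), add(mul(Z, SSZ), add(SSSZ, SZ))))
  →6  S(S(add(add(SSZ, Z), add(mul(Z, SSZ), add(SSSZ, SZ)))))
  →7  S(S(add(S(add(SZ, Z)), add(mul(Z, SSZ), add(SSSZ, SZ)))))
  →8  S(S(S(add(add(SZ, Z), add(mul(Z, SSZ), add(SSSZ, SZ))))))

Answer: after 8 steps: S(S(S(add(add(SZ, Z), add(mul(Z, SSZ), add(SSSZ, SZ))))))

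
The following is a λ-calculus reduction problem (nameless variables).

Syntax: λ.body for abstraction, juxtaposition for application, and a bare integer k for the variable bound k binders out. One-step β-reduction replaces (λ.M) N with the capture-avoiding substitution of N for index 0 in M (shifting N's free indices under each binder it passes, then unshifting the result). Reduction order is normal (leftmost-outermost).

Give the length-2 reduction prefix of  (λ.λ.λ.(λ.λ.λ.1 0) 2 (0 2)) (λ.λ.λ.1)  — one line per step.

Answer: after 2 steps: λ.λ.(λ.λ.1 0) (0 (λ.λ.λ.1))

Reduction:
  start: (λ.λ.λ.(λ.λ.λ.1 0) 2 (0 2)) (λ.λ.λ.1)
  →1  λ.λ.(λ.λ.λ.1 0) (λ.λ.λ.1) (0 (λ.λ.λ.1))
  →2  λ.λ.(λ.λ.1 0) (0 (λ.λ.λ.1))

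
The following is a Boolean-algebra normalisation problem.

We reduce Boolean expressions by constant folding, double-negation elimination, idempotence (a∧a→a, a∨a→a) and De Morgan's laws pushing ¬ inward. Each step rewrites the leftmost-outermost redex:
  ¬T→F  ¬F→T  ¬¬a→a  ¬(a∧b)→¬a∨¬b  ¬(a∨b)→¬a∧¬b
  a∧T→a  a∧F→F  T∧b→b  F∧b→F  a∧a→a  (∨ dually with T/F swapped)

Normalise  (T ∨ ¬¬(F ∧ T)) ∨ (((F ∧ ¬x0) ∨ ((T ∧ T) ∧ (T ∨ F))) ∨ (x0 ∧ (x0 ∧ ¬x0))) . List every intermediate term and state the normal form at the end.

  start: (T ∨ ¬¬(F ∧ T)) ∨ (((F ∧ ¬x0) ∨ ((T ∧ T) ∧ (T ∨ F))) ∨ (x0 ∧ (x0 ∧ ¬x0)))
  step 1: T ∨ (((F ∧ ¬x0) ∨ ((T ∧ T) ∧ (T ∨ F))) ∨ (x0 ∧ (x0 ∧ ¬x0)))
  step 2: T

Answer: normal form = T  (in 2 steps)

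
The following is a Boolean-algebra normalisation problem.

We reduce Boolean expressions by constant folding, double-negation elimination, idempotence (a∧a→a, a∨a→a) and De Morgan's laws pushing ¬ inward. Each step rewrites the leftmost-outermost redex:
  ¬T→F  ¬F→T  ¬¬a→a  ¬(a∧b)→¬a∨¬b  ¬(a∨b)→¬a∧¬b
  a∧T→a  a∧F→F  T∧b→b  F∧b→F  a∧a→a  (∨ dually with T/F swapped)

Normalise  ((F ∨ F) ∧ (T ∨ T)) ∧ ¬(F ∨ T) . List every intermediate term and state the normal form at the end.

  start: ((F ∨ F) ∧ (T ∨ T)) ∧ ¬(F ∨ T)
  →1  (F ∧ (T ∨ T)) ∧ ¬(F ∨ T)
  →2  F ∧ ¬(F ∨ T)
  →3  F

Answer: normal form = F  (in 3 steps)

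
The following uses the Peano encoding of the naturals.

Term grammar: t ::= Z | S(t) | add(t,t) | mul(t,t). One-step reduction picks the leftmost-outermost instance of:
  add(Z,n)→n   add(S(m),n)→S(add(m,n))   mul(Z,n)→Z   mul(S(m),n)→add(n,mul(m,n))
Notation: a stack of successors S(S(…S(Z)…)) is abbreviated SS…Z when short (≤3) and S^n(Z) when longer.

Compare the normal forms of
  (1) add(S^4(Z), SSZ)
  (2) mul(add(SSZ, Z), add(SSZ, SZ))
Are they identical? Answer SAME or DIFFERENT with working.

Term A:
  start: add(S^4(Z), SSZ)
  step 1: S(add(SSSZ, SSZ))
  step 2: S(S(add(SSZ, SSZ)))
  step 3: S(S(S(add(SZ, SSZ))))
  step 4: S(S(S(S(add(Z, SSZ)))))
  step 5: S^6(Z)

Term B:
  start: mul(add(SSZ, Z), add(SSZ, SZ))
  step 1: mul(S(add(SZ, Z)), add(SSZ, SZ))
  step 2: add(add(SSZ, SZ), mul(add(SZ, Z), add(SSZ, SZ)))
  step 3: add(S(add(SZ, SZ)), mul(add(SZ, Z), add(SSZ, SZ)))
  step 4: S(add(add(SZ, SZ), mul(add(SZ, Z), add(SSZ, SZ))))
  step 5: S(add(S(add(Z, SZ)), mul(add(SZ, Z), add(SSZ, SZ))))
  step 6: S(S(add(add(Z, SZ), mul(add(SZ, Z), add(SSZ, SZ)))))
  step 7: S(S(add(SZ, mul(add(SZ, Z), add(SSZ, SZ)))))
  step 8: S(S(S(add(Z, mul(add(SZ, Z), add(SSZ, SZ))))))
  step 9: S(S(S(mul(add(SZ, Z), add(SSZ, SZ)))))
  step 10: S(S(S(mul(S(add(Z, Z)), add(SSZ, SZ)))))
  step 11: S(S(S(add(add(SSZ, SZ), mul(add(Z, Z), add(SSZ, SZ))))))
  step 12: S(S(S(add(S(add(SZ, SZ)), mul(add(Z, Z), add(SSZ, SZ))))))
  step 13: S(S(S(S(add(add(SZ, SZ), mul(add(Z, Z), add(SSZ, SZ)))))))
  step 14: S(S(S(S(add(S(add(Z, SZ)), mul(add(Z, Z), add(SSZ, SZ)))))))
  step 15: S(S(S(S(S(add(add(Z, SZ), mul(add(Z, Z), add(SSZ, SZ))))))))
  step 16: S(S(S(S(S(add(SZ, mul(add(Z, Z), add(SSZ, SZ))))))))
  step 17: S(S(S(S(S(S(add(Z, mul(add(Z, Z), add(SSZ, SZ)))))))))
  step 18: S(S(S(S(S(S(mul(add(Z, Z), add(SSZ, SZ))))))))
  step 19: S(S(S(S(S(S(mul(Z, add(SSZ, SZ))))))))
  step 20: S^6(Z)

Answer: SAME — A ⇓ S^6(Z), B ⇓ S^6(Z)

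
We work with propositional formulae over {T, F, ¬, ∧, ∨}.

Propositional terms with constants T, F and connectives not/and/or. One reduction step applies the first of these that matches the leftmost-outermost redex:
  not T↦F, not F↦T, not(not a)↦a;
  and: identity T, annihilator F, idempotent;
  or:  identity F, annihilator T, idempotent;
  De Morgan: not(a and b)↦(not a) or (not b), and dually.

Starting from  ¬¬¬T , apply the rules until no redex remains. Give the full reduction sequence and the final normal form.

  start: ¬¬¬T
  step 1: ¬T
  step 2: F

Answer: normal form = F  (in 2 steps)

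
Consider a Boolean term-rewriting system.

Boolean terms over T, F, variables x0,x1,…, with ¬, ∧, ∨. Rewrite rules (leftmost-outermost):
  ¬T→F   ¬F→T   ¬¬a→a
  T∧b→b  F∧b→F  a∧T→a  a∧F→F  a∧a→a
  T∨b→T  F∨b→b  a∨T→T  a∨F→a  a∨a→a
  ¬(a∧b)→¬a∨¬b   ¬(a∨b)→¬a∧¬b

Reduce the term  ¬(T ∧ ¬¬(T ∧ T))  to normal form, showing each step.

  start: ¬(T ∧ ¬¬(T ∧ T))
  [1] ¬T ∨ ¬¬¬(T ∧ T)
  [2] F ∨ ¬¬¬(T ∧ T)
  [3] ¬¬¬(T ∧ T)
  [4] ¬(T ∧ T)
  [5] ¬T ∨ ¬T
  [6] ¬T
  [7] F

Answer: normal form = F  (in 7 steps)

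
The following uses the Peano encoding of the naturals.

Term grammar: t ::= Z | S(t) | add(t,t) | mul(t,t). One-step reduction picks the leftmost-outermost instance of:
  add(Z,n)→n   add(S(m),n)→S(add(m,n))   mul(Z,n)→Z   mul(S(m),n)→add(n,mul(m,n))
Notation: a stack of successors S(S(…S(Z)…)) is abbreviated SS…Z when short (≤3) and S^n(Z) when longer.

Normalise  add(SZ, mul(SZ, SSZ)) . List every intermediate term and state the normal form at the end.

Answer: normal form = SSSZ  (in 7 steps)

Reduction:
  start: add(SZ, mul(SZ, SSZ))
  →1  S(add(Z, mul(SZ, SSZ)))
  →2  S(mul(SZ, SSZ))
  →3  S(add(SSZ, mul(Z, SSZ)))
  →4  S(S(add(SZ, mul(Z, SSZ))))
  →5  S(S(S(add(Z, mul(Z, SSZ)))))
  →6  S(S(S(mul(Z, SSZ))))
  →7  SSSZ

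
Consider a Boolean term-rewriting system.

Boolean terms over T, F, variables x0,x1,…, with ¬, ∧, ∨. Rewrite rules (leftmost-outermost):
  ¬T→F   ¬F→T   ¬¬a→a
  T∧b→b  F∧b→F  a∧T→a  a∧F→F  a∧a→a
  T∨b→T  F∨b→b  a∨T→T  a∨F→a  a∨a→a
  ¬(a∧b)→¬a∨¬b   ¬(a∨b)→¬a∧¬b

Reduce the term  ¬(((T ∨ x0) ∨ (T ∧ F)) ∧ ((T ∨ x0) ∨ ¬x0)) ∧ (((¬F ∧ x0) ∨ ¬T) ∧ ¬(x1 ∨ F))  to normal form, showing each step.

  start: ¬(((T ∨ x0) ∨ (T ∧ F)) ∧ ((T ∨ x0) ∨ ¬x0)) ∧ (((¬F ∧ x0) ∨ ¬T) ∧ ¬(x1 ∨ F))
  →1  (¬((T ∨ x0) ∨ (T ∧ F)) ∨ ¬((T ∨ x0) ∨ ¬x0)) ∧ (((¬F ∧ x0) ∨ ¬T) ∧ ¬(x1 ∨ F))
  →2  ((¬(T ∨ x0) ∧ ¬(T ∧ F)) ∨ ¬((T ∨ x0) ∨ ¬x0)) ∧ (((¬F ∧ x0) ∨ ¬T) ∧ ¬(x1 ∨ F))
  →3  (((¬T ∧ ¬x0) ∧ ¬(T ∧ F)) ∨ ¬((T ∨ x0) ∨ ¬x0)) ∧ (((¬F ∧ x0) ∨ ¬T) ∧ ¬(x1 ∨ F))
  →4  (((F ∧ ¬x0) ∧ ¬(T ∧ F)) ∨ ¬((T ∨ x0) ∨ ¬x0)) ∧ (((¬F ∧ x0) ∨ ¬T) ∧ ¬(x1 ∨ F))
  →5  ((F ∧ ¬(T ∧ F)) ∨ ¬((T ∨ x0) ∨ ¬x0)) ∧ (((¬F ∧ x0) ∨ ¬T) ∧ ¬(x1 ∨ F))
  →6  (F ∨ ¬((T ∨ x0) ∨ ¬x0)) ∧ (((¬F ∧ x0) ∨ ¬T) ∧ ¬(x1 ∨ F))
  →7  ¬((T ∨ x0) ∨ ¬x0) ∧ (((¬F ∧ x0) ∨ ¬T) ∧ ¬(x1 ∨ F))
  →8  (¬(T ∨ x0) ∧ ¬¬x0) ∧ (((¬F ∧ x0) ∨ ¬T) ∧ ¬(x1 ∨ F))
  →9  ((¬T ∧ ¬x0) ∧ ¬¬x0) ∧ (((¬F ∧ x0) ∨ ¬T) ∧ ¬(x1 ∨ F))
  →10  ((F ∧ ¬x0) ∧ ¬¬x0) ∧ (((¬F ∧ x0) ∨ ¬T) ∧ ¬(x1 ∨ F))
  →11  (F ∧ ¬¬x0) ∧ (((¬F ∧ x0) ∨ ¬T) ∧ ¬(x1 ∨ F))
  →12  F ∧ (((¬F ∧ x0) ∨ ¬T) ∧ ¬(x1 ∨ F))
  →13  F

Answer: normal form = F  (in 13 steps)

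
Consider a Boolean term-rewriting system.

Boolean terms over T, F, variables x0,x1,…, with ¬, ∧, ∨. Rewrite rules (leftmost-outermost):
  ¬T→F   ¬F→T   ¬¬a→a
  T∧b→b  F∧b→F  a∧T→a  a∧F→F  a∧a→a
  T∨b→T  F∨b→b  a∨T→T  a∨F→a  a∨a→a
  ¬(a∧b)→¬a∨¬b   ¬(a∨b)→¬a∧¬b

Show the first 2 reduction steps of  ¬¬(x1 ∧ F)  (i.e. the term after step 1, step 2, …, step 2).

Answer: after 2 steps: F

Reduction:
  start: ¬¬(x1 ∧ F)
  →1  x1 ∧ F
  →2  F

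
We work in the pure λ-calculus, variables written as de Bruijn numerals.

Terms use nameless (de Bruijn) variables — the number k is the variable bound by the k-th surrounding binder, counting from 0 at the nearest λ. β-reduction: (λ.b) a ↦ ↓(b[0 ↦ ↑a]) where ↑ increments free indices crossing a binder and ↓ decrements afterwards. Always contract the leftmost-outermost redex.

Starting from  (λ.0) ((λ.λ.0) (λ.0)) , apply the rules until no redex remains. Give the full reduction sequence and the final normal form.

Answer: normal form = λ.0  (in 2 steps)

Working:
  start: (λ.0) ((λ.λ.0) (λ.0))
  [1] (λ.λ.0) (λ.0)
  [2] λ.0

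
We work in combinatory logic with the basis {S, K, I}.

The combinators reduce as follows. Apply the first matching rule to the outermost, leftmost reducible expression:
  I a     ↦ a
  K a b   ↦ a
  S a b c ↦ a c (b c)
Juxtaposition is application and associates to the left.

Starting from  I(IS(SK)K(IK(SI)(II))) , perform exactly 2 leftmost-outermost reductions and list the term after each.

  start: I(IS(SK)K(IK(SI)(II)))
  [1] IS(SK)K(IK(SI)(II))
  [2] S(SK)K(IK(SI)(II))

Answer: after 2 steps: S(SK)K(IK(SI)(II))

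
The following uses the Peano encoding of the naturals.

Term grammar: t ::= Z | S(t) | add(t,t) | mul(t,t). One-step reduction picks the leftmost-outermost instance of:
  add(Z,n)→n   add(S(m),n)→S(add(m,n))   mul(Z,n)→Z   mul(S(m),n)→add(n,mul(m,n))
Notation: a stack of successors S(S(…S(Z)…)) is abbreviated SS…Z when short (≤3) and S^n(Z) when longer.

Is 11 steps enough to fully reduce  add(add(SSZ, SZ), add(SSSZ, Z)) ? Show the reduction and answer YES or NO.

  start: add(add(SSZ, SZ), add(SSSZ, Z))
  [1] add(S(add(SZ, SZ)), add(SSSZ, Z))
  [2] S(add(add(SZ, SZ), add(SSSZ, Z)))
  [3] S(add(S(add(Z, SZ)), add(SSSZ, Z)))
  [4] S(S(add(add(Z, SZ), add(SSSZ, Z))))
  [5] S(S(add(SZ, add(SSSZ, Z))))
  [6] S(S(S(add(Z, add(SSSZ, Z)))))
  [7] S(S(S(add(SSSZ, Z))))
  [8] S(S(S(S(add(SSZ, Z)))))
  [9] S(S(S(S(S(add(SZ, Z))))))
  [10] S(S(S(S(S(S(add(Z, Z)))))))
  [11] S^6(Z)

Answer: YES — reaches normal form S^6(Z) in 11 ≤ 11 steps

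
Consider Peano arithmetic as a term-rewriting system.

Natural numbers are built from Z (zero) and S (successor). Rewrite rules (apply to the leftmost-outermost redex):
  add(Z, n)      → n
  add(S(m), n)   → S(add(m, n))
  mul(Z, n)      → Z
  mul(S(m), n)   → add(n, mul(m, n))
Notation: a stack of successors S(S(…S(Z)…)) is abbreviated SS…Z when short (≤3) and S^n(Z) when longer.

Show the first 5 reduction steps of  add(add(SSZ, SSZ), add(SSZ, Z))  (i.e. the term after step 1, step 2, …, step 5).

Answer: after 5 steps: S(S(add(SSZ, add(SSZ, Z))))

Reduction:
  start: add(add(SSZ, SSZ), add(SSZ, Z))
  [1] add(S(add(SZ, SSZ)), add(SSZ, Z))
  [2] S(add(add(SZ, SSZ), add(SSZ, Z)))
  [3] S(add(S(add(Z, SSZ)), add(SSZ, Z)))
  [4] S(S(add(add(Z, SSZ), add(SSZ, Z))))
  [5] S(S(add(SSZ, add(SSZ, Z))))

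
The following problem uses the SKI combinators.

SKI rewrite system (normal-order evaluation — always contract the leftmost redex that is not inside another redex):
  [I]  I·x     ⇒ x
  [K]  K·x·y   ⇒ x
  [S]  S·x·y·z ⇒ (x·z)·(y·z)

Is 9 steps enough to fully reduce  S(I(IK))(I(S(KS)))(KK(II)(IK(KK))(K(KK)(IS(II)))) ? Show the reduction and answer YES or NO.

Answer: YES — reaches normal form K(KK) in 7 ≤ 9 steps

Working:
  start: S(I(IK))(I(S(KS)))(KK(II)(IK(KK))(K(KK)(IS(II))))
  step 1: I(IK)(KK(II)(IK(KK))(K(KK)(IS(II))))(I(S(KS))(KK(II)(IK(KK))(K(KK)(IS(II)))))
  step 2: IK(KK(II)(IK(KK))(K(KK)(IS(II))))(I(S(KS))(KK(II)(IK(KK))(K(KK)(IS(II)))))
  step 3: K(KK(II)(IK(KK))(K(KK)(IS(II))))(I(S(KS))(KK(II)(IK(KK))(K(KK)(IS(II)))))
  step 4: KK(II)(IK(KK))(K(KK)(IS(II)))
  step 5: K(IK(KK))(K(KK)(IS(II)))
  step 6: IK(KK)
  step 7: K(KK)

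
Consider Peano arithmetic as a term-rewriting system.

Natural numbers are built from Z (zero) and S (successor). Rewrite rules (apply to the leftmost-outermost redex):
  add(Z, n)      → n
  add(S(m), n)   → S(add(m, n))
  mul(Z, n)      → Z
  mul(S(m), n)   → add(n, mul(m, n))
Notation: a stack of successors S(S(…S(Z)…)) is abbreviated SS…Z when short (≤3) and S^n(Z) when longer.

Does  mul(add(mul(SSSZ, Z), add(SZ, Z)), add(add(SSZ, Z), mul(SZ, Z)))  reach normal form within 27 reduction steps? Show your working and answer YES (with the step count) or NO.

  start: mul(add(mul(SSSZ, Z), add(SZ, Z)), add(add(SSZ, Z), mul(SZ, Z)))
  →1  mul(add(add(Z, mul(SSZ, Z)), add(SZ, Z)), add(add(SSZ, Z), mul(SZ, Z)))
  →2  mul(add(mul(SSZ, Z), add(SZ, Z)), add(add(SSZ, Z), mul(SZ, Z)))
  →3  mul(add(add(Z, mul(SZ, Z)), add(SZ, Z)), add(add(SSZ, Z), mul(SZ, Z)))
  →4  mul(add(mul(SZ, Z), add(SZ, Z)), add(add(SSZ, Z), mul(SZ, Z)))
  →5  mul(add(add(Z, mul(Z, Z)), add(SZ, Z)), add(add(SSZ, Z), mul(SZ, Z)))
  →6  mul(add(mul(Z, Z), add(SZ, Z)), add(add(SSZ, Z), mul(SZ, Z)))
  →7  mul(add(Z, add(SZ, Z)), add(add(SSZ, Z), mul(SZ, Z)))
  →8  mul(add(SZ, Z), add(add(SSZ, Z), mul(SZ, Z)))
  →9  mul(S(add(Z, Z)), add(add(SSZ, Z), mul(SZ, Z)))
  →10  add(add(add(SSZ, Z), mul(SZ, Z)), mul(add(Z, Z), add(add(SSZ, Z), mul(SZ, Z))))
  →11  add(add(S(add(SZ, Z)), mul(SZ, Z)), mul(add(Z, Z), add(add(SSZ, Z), mul(SZ, Z))))
  →12  add(S(add(add(SZ, Z), mul(SZ, Z))), mul(add(Z, Z), add(add(SSZ, Z), mul(SZ, Z))))
  →13  S(add(add(add(SZ, Z), mul(SZ, Z)), mul(add(Z, Z), add(add(SSZ, Z), mul(SZ, Z)))))
  →14  S(add(add(S(add(Z, Z)), mul(SZ, Z)), mul(add(Z, Z), add(add(SSZ, Z), mul(SZ, Z)))))
  →15  S(add(S(add(add(Z, Z), mul(SZ, Z))), mul(add(Z, Z), add(add(SSZ, Z), mul(SZ, Z)))))
  →16  S(S(add(add(add(Z, Z), mul(SZ, Z)), mul(add(Z, Z), add(add(SSZ, Z), mul(SZ, Z))))))
  →17  S(S(add(add(Z, mul(SZ, Z)), mul(add(Z, Z), add(add(SSZ, Z), mul(SZ, Z))))))
  →18  S(S(add(mul(SZ, Z), mul(add(Z, Z), add(add(SSZ, Z), mul(SZ, Z))))))
  →19  S(S(add(add(Z, mul(Z, Z)), mul(add(Z, Z), add(add(SSZ, Z), mul(SZ, Z))))))
  →20  S(S(add(mul(Z, Z), mul(add(Z, Z), add(add(SSZ, Z), mul(SZ, Z))))))
  →21  S(S(add(Z, mul(add(Z, Z), add(add(SSZ, Z), mul(SZ, Z))))))
  →22  S(S(mul(add(Z, Z), add(add(SSZ, Z), mul(SZ, Z)))))
  →23  S(S(mul(Z, add(add(SSZ, Z), mul(SZ, Z)))))
  →24  SSZ

Answer: YES — reaches normal form SSZ in 24 ≤ 27 steps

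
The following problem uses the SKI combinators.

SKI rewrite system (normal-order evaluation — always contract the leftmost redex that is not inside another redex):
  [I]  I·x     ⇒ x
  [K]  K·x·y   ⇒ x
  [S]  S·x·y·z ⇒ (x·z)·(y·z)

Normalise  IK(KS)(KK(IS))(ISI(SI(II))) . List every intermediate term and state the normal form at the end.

Answer: normal form = S  (in 3 steps)

Derivation:
  start: IK(KS)(KK(IS))(ISI(SI(II)))
  [1] K(KS)(KK(IS))(ISI(SI(II)))
  [2] KS(ISI(SI(II)))
  [3] S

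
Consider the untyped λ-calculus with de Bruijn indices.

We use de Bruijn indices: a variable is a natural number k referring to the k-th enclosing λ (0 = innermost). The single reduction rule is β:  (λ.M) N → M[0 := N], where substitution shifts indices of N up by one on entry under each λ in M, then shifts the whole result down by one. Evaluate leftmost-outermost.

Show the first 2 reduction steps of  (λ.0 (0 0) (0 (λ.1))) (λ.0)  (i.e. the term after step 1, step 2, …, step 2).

Answer: after 2 steps: (λ.0) (λ.0) ((λ.0) (λ.λ.0))

Working:
  start: (λ.0 (0 0) (0 (λ.1))) (λ.0)
  [1] (λ.0) ((λ.0) (λ.0)) ((λ.0) (λ.λ.0))
  [2] (λ.0) (λ.0) ((λ.0) (λ.λ.0))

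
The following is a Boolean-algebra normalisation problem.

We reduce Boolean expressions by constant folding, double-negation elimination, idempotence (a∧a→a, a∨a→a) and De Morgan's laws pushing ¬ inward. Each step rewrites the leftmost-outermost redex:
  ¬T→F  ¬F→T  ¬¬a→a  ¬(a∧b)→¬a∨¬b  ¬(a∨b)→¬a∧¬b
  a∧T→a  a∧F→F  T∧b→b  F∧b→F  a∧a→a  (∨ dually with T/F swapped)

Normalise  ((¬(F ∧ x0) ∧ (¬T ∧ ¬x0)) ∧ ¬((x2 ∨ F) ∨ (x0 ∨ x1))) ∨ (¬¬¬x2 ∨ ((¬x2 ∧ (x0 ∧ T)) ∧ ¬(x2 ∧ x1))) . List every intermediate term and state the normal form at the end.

Answer: normal form = ¬x2 ∨ ((¬x2 ∧ x0) ∧ (¬x2 ∨ ¬x1))  (in 11 steps)

Derivation:
  start: ((¬(F ∧ x0) ∧ (¬T ∧ ¬x0)) ∧ ¬((x2 ∨ F) ∨ (x0 ∨ x1))) ∨ (¬¬¬x2 ∨ ((¬x2 ∧ (x0 ∧ T)) ∧ ¬(x2 ∧ x1)))
  [1] (((¬F ∨ ¬x0) ∧ (¬T ∧ ¬x0)) ∧ ¬((x2 ∨ F) ∨ (x0 ∨ x1))) ∨ (¬¬¬x2 ∨ ((¬x2 ∧ (x0 ∧ T)) ∧ ¬(x2 ∧ x1)))
  [2] (((T ∨ ¬x0) ∧ (¬T ∧ ¬x0)) ∧ ¬((x2 ∨ F) ∨ (x0 ∨ x1))) ∨ (¬¬¬x2 ∨ ((¬x2 ∧ (x0 ∧ T)) ∧ ¬(x2 ∧ x1)))
  [3] ((T ∧ (¬T ∧ ¬x0)) ∧ ¬((x2 ∨ F) ∨ (x0 ∨ x1))) ∨ (¬¬¬x2 ∨ ((¬x2 ∧ (x0 ∧ T)) ∧ ¬(x2 ∧ x1)))
  [4] ((¬T ∧ ¬x0) ∧ ¬((x2 ∨ F) ∨ (x0 ∨ x1))) ∨ (¬¬¬x2 ∨ ((¬x2 ∧ (x0 ∧ T)) ∧ ¬(x2 ∧ x1)))
  [5] ((F ∧ ¬x0) ∧ ¬((x2 ∨ F) ∨ (x0 ∨ x1))) ∨ (¬¬¬x2 ∨ ((¬x2 ∧ (x0 ∧ T)) ∧ ¬(x2 ∧ x1)))
  [6] (F ∧ ¬((x2 ∨ F) ∨ (x0 ∨ x1))) ∨ (¬¬¬x2 ∨ ((¬x2 ∧ (x0 ∧ T)) ∧ ¬(x2 ∧ x1)))
  [7] F ∨ (¬¬¬x2 ∨ ((¬x2 ∧ (x0 ∧ T)) ∧ ¬(x2 ∧ x1)))
  [8] ¬¬¬x2 ∨ ((¬x2 ∧ (x0 ∧ T)) ∧ ¬(x2 ∧ x1))
  [9] ¬x2 ∨ ((¬x2 ∧ (x0 ∧ T)) ∧ ¬(x2 ∧ x1))
  [10] ¬x2 ∨ ((¬x2 ∧ x0) ∧ ¬(x2 ∧ x1))
  [11] ¬x2 ∨ ((¬x2 ∧ x0) ∧ (¬x2 ∨ ¬x1))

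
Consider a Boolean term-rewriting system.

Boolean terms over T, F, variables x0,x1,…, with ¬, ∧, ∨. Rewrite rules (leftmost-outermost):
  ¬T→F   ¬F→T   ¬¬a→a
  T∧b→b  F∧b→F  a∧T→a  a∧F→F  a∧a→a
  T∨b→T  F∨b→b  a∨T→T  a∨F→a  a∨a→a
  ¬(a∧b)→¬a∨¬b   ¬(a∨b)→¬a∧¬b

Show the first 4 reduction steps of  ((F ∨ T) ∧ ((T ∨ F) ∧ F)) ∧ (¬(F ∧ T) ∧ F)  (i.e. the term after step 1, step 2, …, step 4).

Answer: after 4 steps: F

Derivation:
  start: ((F ∨ T) ∧ ((T ∨ F) ∧ F)) ∧ (¬(F ∧ T) ∧ F)
  step 1: (T ∧ ((T ∨ F) ∧ F)) ∧ (¬(F ∧ T) ∧ F)
  step 2: ((T ∨ F) ∧ F) ∧ (¬(F ∧ T) ∧ F)
  step 3: F ∧ (¬(F ∧ T) ∧ F)
  step 4: F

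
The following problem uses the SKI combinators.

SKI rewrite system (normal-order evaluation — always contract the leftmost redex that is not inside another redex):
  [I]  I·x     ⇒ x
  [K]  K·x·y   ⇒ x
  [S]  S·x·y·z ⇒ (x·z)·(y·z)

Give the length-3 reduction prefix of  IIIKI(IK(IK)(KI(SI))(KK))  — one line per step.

  start: IIIKI(IK(IK)(KI(SI))(KK))
  [1] IIKI(IK(IK)(KI(SI))(KK))
  [2] IKI(IK(IK)(KI(SI))(KK))
  [3] KI(IK(IK)(KI(SI))(KK))

Answer: after 3 steps: KI(IK(IK)(KI(SI))(KK))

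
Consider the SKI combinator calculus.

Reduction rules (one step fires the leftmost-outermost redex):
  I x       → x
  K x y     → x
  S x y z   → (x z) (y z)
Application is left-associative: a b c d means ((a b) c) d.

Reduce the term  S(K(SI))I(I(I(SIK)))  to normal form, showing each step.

  start: S(K(SI))I(I(I(SIK)))
  [1] K(SI)(I(I(SIK)))(I(I(I(SIK))))
  [2] SI(I(I(I(SIK))))
  [3] SI(I(I(SIK)))
  [4] SI(I(SIK))
  [5] SI(SIK)

Answer: normal form = SI(SIK)  (in 5 steps)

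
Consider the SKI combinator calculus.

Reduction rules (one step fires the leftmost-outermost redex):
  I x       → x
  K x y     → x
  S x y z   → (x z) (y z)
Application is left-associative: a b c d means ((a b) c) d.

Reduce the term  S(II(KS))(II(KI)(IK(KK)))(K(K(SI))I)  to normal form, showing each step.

Answer: normal form = S(K(SI))  (in 9 steps)

Working:
  start: S(II(KS))(II(KI)(IK(KK)))(K(K(SI))I)
  step 1: II(KS)(K(K(SI))I)(II(KI)(IK(KK))(K(K(SI))I))
  step 2: I(KS)(K(K(SI))I)(II(KI)(IK(KK))(K(K(SI))I))
  step 3: KS(K(K(SI))I)(II(KI)(IK(KK))(K(K(SI))I))
  step 4: S(II(KI)(IK(KK))(K(K(SI))I))
  step 5: S(I(KI)(IK(KK))(K(K(SI))I))
  step 6: S(KI(IK(KK))(K(K(SI))I))
  step 7: S(I(K(K(SI))I))
  step 8: S(K(K(SI))I)
  step 9: S(K(SI))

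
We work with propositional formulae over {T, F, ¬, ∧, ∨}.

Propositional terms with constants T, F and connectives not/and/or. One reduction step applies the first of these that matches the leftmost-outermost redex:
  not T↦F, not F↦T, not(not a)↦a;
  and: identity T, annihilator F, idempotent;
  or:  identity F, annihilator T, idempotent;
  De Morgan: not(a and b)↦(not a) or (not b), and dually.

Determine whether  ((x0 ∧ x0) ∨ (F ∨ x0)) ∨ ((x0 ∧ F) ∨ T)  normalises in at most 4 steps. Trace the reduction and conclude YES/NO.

  start: ((x0 ∧ x0) ∨ (F ∨ x0)) ∨ ((x0 ∧ F) ∨ T)
  →1  (x0 ∨ (F ∨ x0)) ∨ ((x0 ∧ F) ∨ T)
  →2  (x0 ∨ x0) ∨ ((x0 ∧ F) ∨ T)
  →3  x0 ∨ ((x0 ∧ F) ∨ T)
  →4  x0 ∨ T

Answer: NO — after 4 steps the term is x0 ∨ T, not yet normal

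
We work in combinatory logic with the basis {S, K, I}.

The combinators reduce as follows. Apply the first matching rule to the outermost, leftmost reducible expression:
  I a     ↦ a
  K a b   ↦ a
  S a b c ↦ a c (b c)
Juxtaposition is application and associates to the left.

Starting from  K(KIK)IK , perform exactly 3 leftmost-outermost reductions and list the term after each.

Answer: after 3 steps: K

Derivation:
  start: K(KIK)IK
  [1] KIKK
  [2] IK
  [3] K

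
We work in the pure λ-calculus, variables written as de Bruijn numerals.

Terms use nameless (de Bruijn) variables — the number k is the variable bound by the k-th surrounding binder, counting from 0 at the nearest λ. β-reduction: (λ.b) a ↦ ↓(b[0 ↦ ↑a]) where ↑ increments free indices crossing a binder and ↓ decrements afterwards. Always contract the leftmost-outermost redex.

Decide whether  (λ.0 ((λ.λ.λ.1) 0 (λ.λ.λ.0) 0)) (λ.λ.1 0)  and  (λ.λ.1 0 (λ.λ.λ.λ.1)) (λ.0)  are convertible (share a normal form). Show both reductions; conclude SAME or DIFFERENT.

Answer: DIFFERENT — A ⇓ λ.λ.λ.0, B ⇓ λ.0 (λ.λ.λ.λ.1)

Derivation:
Term A:
  start: (λ.0 ((λ.λ.λ.1) 0 (λ.λ.λ.0) 0)) (λ.λ.1 0)
  [1] (λ.λ.1 0) ((λ.λ.λ.1) (λ.λ.1 0) (λ.λ.λ.0) (λ.λ.1 0))
  [2] λ.(λ.λ.λ.1) (λ.λ.1 0) (λ.λ.λ.0) (λ.λ.1 0) 0
  [3] λ.(λ.λ.1) (λ.λ.λ.0) (λ.λ.1 0) 0
  [4] λ.(λ.λ.λ.λ.0) (λ.λ.1 0) 0
  [5] λ.(λ.λ.λ.0) 0
  [6] λ.λ.λ.0

Term B:
  start: (λ.λ.1 0 (λ.λ.λ.λ.1)) (λ.0)
  [1] λ.(λ.0) 0 (λ.λ.λ.λ.1)
  [2] λ.0 (λ.λ.λ.λ.1)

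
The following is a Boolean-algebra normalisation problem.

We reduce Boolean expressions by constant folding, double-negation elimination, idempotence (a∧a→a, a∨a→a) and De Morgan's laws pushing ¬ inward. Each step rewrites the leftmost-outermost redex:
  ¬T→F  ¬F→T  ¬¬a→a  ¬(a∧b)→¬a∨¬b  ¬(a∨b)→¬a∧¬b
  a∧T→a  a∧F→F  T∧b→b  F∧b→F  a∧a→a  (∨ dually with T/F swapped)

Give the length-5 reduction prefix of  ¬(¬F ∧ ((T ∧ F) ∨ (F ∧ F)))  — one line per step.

  start: ¬(¬F ∧ ((T ∧ F) ∨ (F ∧ F)))
  step 1: ¬¬F ∨ ¬((T ∧ F) ∨ (F ∧ F))
  step 2: F ∨ ¬((T ∧ F) ∨ (F ∧ F))
  step 3: ¬((T ∧ F) ∨ (F ∧ F))
  step 4: ¬(T ∧ F) ∧ ¬(F ∧ F)
  step 5: (¬T ∨ ¬F) ∧ ¬(F ∧ F)

Answer: after 5 steps: (¬T ∨ ¬F) ∧ ¬(F ∧ F)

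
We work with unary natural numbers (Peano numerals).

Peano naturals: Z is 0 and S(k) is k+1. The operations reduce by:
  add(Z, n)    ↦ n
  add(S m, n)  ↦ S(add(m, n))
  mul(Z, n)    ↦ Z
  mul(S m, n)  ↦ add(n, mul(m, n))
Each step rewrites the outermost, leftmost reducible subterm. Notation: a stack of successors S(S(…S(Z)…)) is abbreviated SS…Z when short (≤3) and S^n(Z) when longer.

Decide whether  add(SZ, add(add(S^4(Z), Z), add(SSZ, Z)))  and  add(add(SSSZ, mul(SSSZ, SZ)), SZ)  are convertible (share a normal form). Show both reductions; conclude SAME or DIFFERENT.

Term A:
  start: add(SZ, add(add(S^4(Z), Z), add(SSZ, Z)))
  step 1: S(add(Z, add(add(S^4(Z), Z), add(SSZ, Z))))
  step 2: S(add(add(S^4(Z), Z), add(SSZ, Z)))
  step 3: S(add(S(add(SSSZ, Z)), add(SSZ, Z)))
  step 4: S(S(add(add(SSSZ, Z), add(SSZ, Z))))
  step 5: S(S(add(S(add(SSZ, Z)), add(SSZ, Z))))
  step 6: S(S(S(add(add(SSZ, Z), add(SSZ, Z)))))
  step 7: S(S(S(add(S(add(SZ, Z)), add(SSZ, Z)))))
  step 8: S(S(S(S(add(add(SZ, Z), add(SSZ, Z))))))
  step 9: S(S(S(S(add(S(add(Z, Z)), add(SSZ, Z))))))
  step 10: S(S(S(S(S(add(add(Z, Z), add(SSZ, Z)))))))
  step 11: S(S(S(S(S(add(Z, add(SSZ, Z)))))))
  step 12: S(S(S(S(S(add(SSZ, Z))))))
  step 13: S(S(S(S(S(S(add(SZ, Z)))))))
  step 14: S(S(S(S(S(S(S(add(Z, Z))))))))
  step 15: S^7(Z)

Term B:
  start: add(add(SSSZ, mul(SSSZ, SZ)), SZ)
  step 1: add(S(add(SSZ, mul(SSSZ, SZ))), SZ)
  step 2: S(add(add(SSZ, mul(SSSZ, SZ)), SZ))
  step 3: S(add(S(add(SZ, mul(SSSZ, SZ))), SZ))
  step 4: S(S(add(add(SZ, mul(SSSZ, SZ)), SZ)))
  step 5: S(S(add(S(add(Z, mul(SSSZ, SZ))), SZ)))
  step 6: S(S(S(add(add(Z, mul(SSSZ, SZ)), SZ))))
  step 7: S(S(S(add(mul(SSSZ, SZ), SZ))))
  step 8: S(S(S(add(add(SZ, mul(SSZ, SZ)), SZ))))
  step 9: S(S(S(add(S(add(Z, mul(SSZ, SZ))), SZ))))
  step 10: S(S(S(S(add(add(Z, mul(SSZ, SZ)), SZ)))))
  step 11: S(S(S(S(add(mul(SSZ, SZ), SZ)))))
  step 12: S(S(S(S(add(add(SZ, mul(SZ, SZ)), SZ)))))
  step 13: S(S(S(S(add(S(add(Z, mul(SZ, SZ))), SZ)))))
  step 14: S(S(S(S(S(add(add(Z, mul(SZ, SZ)), SZ))))))
  step 15: S(S(S(S(S(add(mul(SZ, SZ), SZ))))))
  step 16: S(S(S(S(S(add(add(SZ, mul(Z, SZ)), SZ))))))
  step 17: S(S(S(S(S(add(S(add(Z, mul(Z, SZ))), SZ))))))
  step 18: S(S(S(S(S(S(add(add(Z, mul(Z, SZ)), SZ)))))))
  step 19: S(S(S(S(S(S(add(mul(Z, SZ), SZ)))))))
  step 20: S(S(S(S(S(S(add(Z, SZ)))))))
  step 21: S^7(Z)

Answer: SAME — A ⇓ S^7(Z), B ⇓ S^7(Z)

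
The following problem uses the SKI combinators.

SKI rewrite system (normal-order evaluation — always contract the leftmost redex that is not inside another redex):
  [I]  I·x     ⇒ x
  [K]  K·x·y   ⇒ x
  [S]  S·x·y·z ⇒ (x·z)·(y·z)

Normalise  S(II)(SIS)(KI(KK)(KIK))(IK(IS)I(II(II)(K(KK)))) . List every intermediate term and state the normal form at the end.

  start: S(II)(SIS)(KI(KK)(KIK))(IK(IS)I(II(II)(K(KK))))
  step 1: II(KI(KK)(KIK))(SIS(KI(KK)(KIK)))(IK(IS)I(II(II)(K(KK))))
  step 2: I(KI(KK)(KIK))(SIS(KI(KK)(KIK)))(IK(IS)I(II(II)(K(KK))))
  step 3: KI(KK)(KIK)(SIS(KI(KK)(KIK)))(IK(IS)I(II(II)(K(KK))))
  step 4: I(KIK)(SIS(KI(KK)(KIK)))(IK(IS)I(II(II)(K(KK))))
  step 5: KIK(SIS(KI(KK)(KIK)))(IK(IS)I(II(II)(K(KK))))
  step 6: I(SIS(KI(KK)(KIK)))(IK(IS)I(II(II)(K(KK))))
  step 7: SIS(KI(KK)(KIK))(IK(IS)I(II(II)(K(KK))))
  step 8: I(KI(KK)(KIK))(S(KI(KK)(KIK)))(IK(IS)I(II(II)(K(KK))))
  step 9: KI(KK)(KIK)(S(KI(KK)(KIK)))(IK(IS)I(II(II)(K(KK))))
  step 10: I(KIK)(S(KI(KK)(KIK)))(IK(IS)I(II(II)(K(KK))))
  step 11: KIK(S(KI(KK)(KIK)))(IK(IS)I(II(II)(K(KK))))
  step 12: I(S(KI(KK)(KIK)))(IK(IS)I(II(II)(K(KK))))
  step 13: S(KI(KK)(KIK))(IK(IS)I(II(II)(K(KK))))
  step 14: S(I(KIK))(IK(IS)I(II(II)(K(KK))))
  step 15: S(KIK)(IK(IS)I(II(II)(K(KK))))
  step 16: SI(IK(IS)I(II(II)(K(KK))))
  step 17: SI(K(IS)I(II(II)(K(KK))))
  step 18: SI(IS(II(II)(K(KK))))
  step 19: SI(S(II(II)(K(KK))))
  step 20: SI(S(I(II)(K(KK))))
  step 21: SI(S(II(K(KK))))
  step 22: SI(S(I(K(KK))))
  step 23: SI(S(K(KK)))

Answer: normal form = SI(S(K(KK)))  (in 23 steps)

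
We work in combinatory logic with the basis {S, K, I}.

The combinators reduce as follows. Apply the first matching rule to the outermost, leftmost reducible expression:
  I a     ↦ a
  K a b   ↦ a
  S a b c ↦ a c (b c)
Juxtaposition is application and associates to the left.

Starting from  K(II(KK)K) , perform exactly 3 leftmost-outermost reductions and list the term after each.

  start: K(II(KK)K)
  step 1: K(I(KK)K)
  step 2: K(KKK)
  step 3: KK

Answer: after 3 steps: KK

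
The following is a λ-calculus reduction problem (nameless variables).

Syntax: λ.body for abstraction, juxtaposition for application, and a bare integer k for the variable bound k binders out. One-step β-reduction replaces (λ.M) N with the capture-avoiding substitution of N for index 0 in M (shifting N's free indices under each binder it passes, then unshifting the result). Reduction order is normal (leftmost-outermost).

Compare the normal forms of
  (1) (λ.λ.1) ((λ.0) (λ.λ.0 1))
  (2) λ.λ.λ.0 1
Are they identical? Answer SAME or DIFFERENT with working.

Term A:
  start: (λ.λ.1) ((λ.0) (λ.λ.0 1))
  [1] λ.(λ.0) (λ.λ.0 1)
  [2] λ.λ.λ.0 1

Term B:
  start: λ.λ.λ.0 1

Answer: SAME — A ⇓ λ.λ.λ.0 1, B ⇓ λ.λ.λ.0 1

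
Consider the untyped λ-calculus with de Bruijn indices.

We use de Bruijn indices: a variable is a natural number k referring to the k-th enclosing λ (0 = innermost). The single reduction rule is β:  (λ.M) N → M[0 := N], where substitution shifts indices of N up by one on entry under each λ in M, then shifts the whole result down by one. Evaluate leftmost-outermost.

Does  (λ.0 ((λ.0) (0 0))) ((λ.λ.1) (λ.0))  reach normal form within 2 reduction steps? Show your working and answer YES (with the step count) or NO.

  start: (λ.0 ((λ.0) (0 0))) ((λ.λ.1) (λ.0))
  [1] (λ.λ.1) (λ.0) ((λ.0) ((λ.λ.1) (λ.0) ((λ.λ.1) (λ.0))))
  [2] (λ.λ.0) ((λ.0) ((λ.λ.1) (λ.0) ((λ.λ.1) (λ.0))))

Answer: NO — after 2 steps the term is (λ.λ.0) ((λ.0) ((λ.λ.1) (λ.0) ((λ.λ.1) (λ.0)))), not yet normal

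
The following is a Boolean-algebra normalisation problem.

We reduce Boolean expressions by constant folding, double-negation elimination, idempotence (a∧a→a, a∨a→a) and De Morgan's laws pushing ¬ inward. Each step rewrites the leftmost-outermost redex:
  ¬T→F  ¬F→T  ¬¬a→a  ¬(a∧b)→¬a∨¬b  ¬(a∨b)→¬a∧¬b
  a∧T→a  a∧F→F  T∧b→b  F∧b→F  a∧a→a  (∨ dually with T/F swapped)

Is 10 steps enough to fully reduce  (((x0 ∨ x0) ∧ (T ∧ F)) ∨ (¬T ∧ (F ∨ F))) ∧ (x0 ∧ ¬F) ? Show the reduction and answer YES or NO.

  start: (((x0 ∨ x0) ∧ (T ∧ F)) ∨ (¬T ∧ (F ∨ F))) ∧ (x0 ∧ ¬F)
  →1  ((x0 ∧ (T ∧ F)) ∨ (¬T ∧ (F ∨ F))) ∧ (x0 ∧ ¬F)
  →2  ((x0 ∧ F) ∨ (¬T ∧ (F ∨ F))) ∧ (x0 ∧ ¬F)
  →3  (F ∨ (¬T ∧ (F ∨ F))) ∧ (x0 ∧ ¬F)
  →4  (¬T ∧ (F ∨ F)) ∧ (x0 ∧ ¬F)
  →5  (F ∧ (F ∨ F)) ∧ (x0 ∧ ¬F)
  →6  F ∧ (x0 ∧ ¬F)
  →7  F

Answer: YES — reaches normal form F in 7 ≤ 10 steps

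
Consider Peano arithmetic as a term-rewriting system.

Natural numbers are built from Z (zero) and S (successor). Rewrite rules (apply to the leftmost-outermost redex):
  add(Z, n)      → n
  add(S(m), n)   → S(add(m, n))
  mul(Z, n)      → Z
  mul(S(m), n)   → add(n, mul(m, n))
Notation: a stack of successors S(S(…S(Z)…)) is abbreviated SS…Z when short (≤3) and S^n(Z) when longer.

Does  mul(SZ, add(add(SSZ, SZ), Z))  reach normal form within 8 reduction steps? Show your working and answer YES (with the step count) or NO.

  start: mul(SZ, add(add(SSZ, SZ), Z))
  step 1: add(add(add(SSZ, SZ), Z), mul(Z, add(add(SSZ, SZ), Z)))
  step 2: add(add(S(add(SZ, SZ)), Z), mul(Z, add(add(SSZ, SZ), Z)))
  step 3: add(S(add(add(SZ, SZ), Z)), mul(Z, add(add(SSZ, SZ), Z)))
  step 4: S(add(add(add(SZ, SZ), Z), mul(Z, add(add(SSZ, SZ), Z))))
  step 5: S(add(add(S(add(Z, SZ)), Z), mul(Z, add(add(SSZ, SZ), Z))))
  step 6: S(add(S(add(add(Z, SZ), Z)), mul(Z, add(add(SSZ, SZ), Z))))
  step 7: S(S(add(add(add(Z, SZ), Z), mul(Z, add(add(SSZ, SZ), Z)))))
  step 8: S(S(add(add(SZ, Z), mul(Z, add(add(SSZ, SZ), Z)))))

Answer: NO — after 8 steps the term is S(S(add(add(SZ, Z), mul(Z, add(add(SSZ, SZ), Z))))), not yet normal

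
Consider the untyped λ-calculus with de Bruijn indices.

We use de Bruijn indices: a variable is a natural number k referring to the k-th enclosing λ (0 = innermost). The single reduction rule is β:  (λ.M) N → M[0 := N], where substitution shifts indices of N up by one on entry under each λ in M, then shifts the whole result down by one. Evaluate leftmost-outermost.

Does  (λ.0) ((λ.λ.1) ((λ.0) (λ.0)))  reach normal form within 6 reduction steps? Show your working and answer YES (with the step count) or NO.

Answer: YES — reaches normal form λ.λ.0 in 3 ≤ 6 steps

Working:
  start: (λ.0) ((λ.λ.1) ((λ.0) (λ.0)))
  [1] (λ.λ.1) ((λ.0) (λ.0))
  [2] λ.(λ.0) (λ.0)
  [3] λ.λ.0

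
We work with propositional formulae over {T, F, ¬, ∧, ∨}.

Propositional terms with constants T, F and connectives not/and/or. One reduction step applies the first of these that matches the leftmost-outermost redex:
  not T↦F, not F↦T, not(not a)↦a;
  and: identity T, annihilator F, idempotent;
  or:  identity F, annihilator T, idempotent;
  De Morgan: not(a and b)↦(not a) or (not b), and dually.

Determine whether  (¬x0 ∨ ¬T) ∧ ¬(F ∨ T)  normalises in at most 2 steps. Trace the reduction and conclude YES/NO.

  start: (¬x0 ∨ ¬T) ∧ ¬(F ∨ T)
  step 1: (¬x0 ∨ F) ∧ ¬(F ∨ T)
  step 2: ¬x0 ∧ ¬(F ∨ T)

Answer: NO — after 2 steps the term is ¬x0 ∧ ¬(F ∨ T), not yet normal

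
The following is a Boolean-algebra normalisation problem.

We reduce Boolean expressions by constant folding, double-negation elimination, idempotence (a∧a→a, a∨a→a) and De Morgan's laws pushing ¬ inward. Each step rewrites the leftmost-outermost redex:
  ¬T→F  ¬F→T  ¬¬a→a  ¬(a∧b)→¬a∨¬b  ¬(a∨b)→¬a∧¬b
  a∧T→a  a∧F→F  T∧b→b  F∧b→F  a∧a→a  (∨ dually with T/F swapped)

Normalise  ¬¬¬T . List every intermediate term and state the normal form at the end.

  start: ¬¬¬T
  [1] ¬T
  [2] F

Answer: normal form = F  (in 2 steps)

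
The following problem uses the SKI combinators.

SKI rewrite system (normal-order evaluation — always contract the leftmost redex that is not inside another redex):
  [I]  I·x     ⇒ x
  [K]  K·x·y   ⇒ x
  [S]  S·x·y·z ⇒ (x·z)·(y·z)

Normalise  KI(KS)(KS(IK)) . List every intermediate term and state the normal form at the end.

Answer: normal form = S  (in 3 steps)

Working:
  start: KI(KS)(KS(IK))
  [1] I(KS(IK))
  [2] KS(IK)
  [3] S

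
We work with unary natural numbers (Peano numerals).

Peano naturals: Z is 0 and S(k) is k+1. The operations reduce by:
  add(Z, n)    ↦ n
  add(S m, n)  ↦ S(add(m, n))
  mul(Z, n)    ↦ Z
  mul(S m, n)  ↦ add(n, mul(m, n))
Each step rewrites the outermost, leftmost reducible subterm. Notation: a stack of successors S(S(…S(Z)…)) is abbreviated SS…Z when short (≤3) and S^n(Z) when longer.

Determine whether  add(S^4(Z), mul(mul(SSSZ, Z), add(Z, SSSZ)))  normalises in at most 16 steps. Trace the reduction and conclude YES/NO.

  start: add(S^4(Z), mul(mul(SSSZ, Z), add(Z, SSSZ)))
  →1  S(add(SSSZ, mul(mul(SSSZ, Z), add(Z, SSSZ))))
  →2  S(S(add(SSZ, mul(mul(SSSZ, Z), add(Z, SSSZ)))))
  →3  S(S(S(add(SZ, mul(mul(SSSZ, Z), add(Z, SSSZ))))))
  →4  S(S(S(S(add(Z, mul(mul(SSSZ, Z), add(Z, SSSZ)))))))
  →5  S(S(S(S(mul(mul(SSSZ, Z), add(Z, SSSZ))))))
  →6  S(S(S(S(mul(add(Z, mul(SSZ, Z)), add(Z, SSSZ))))))
  →7  S(S(S(S(mul(mul(SSZ, Z), add(Z, SSSZ))))))
  →8  S(S(S(S(mul(add(Z, mul(SZ, Z)), add(Z, SSSZ))))))
  →9  S(S(S(S(mul(mul(SZ, Z), add(Z, SSSZ))))))
  →10  S(S(S(S(mul(add(Z, mul(Z, Z)), add(Z, SSSZ))))))
  →11  S(S(S(S(mul(mul(Z, Z), add(Z, SSSZ))))))
  →12  S(S(S(S(mul(Z, add(Z, SSSZ))))))
  →13  S^4(Z)

Answer: YES — reaches normal form S^4(Z) in 13 ≤ 16 steps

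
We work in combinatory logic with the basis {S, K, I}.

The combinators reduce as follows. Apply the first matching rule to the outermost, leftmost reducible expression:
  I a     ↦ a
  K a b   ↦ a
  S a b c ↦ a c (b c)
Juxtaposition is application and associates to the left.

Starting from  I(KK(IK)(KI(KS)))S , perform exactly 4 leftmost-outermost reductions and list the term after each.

Answer: after 4 steps: I

Derivation:
  start: I(KK(IK)(KI(KS)))S
  [1] KK(IK)(KI(KS))S
  [2] K(KI(KS))S
  [3] KI(KS)
  [4] I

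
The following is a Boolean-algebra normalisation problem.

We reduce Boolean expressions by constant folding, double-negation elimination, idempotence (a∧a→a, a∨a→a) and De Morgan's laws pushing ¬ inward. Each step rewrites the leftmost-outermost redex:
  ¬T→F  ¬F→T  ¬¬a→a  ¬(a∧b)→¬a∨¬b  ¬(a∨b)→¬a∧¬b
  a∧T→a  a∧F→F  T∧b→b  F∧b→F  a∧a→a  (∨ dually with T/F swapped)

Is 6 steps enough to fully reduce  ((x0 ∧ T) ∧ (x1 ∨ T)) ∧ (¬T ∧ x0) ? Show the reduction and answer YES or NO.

Answer: YES — reaches normal form F in 6 ≤ 6 steps

Derivation:
  start: ((x0 ∧ T) ∧ (x1 ∨ T)) ∧ (¬T ∧ x0)
  [1] (x0 ∧ (x1 ∨ T)) ∧ (¬T ∧ x0)
  [2] (x0 ∧ T) ∧ (¬T ∧ x0)
  [3] x0 ∧ (¬T ∧ x0)
  [4] x0 ∧ (F ∧ x0)
  [5] x0 ∧ F
  [6] F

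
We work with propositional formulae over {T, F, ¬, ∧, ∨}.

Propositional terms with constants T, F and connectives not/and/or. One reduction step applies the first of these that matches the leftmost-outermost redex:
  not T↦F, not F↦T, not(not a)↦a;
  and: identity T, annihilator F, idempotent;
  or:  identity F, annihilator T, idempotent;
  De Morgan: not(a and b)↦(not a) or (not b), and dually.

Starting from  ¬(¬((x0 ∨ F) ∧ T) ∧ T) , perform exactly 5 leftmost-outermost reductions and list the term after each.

  start: ¬(¬((x0 ∨ F) ∧ T) ∧ T)
  step 1: ¬¬((x0 ∨ F) ∧ T) ∨ ¬T
  step 2: ((x0 ∨ F) ∧ T) ∨ ¬T
  step 3: (x0 ∨ F) ∨ ¬T
  step 4: x0 ∨ ¬T
  step 5: x0 ∨ F

Answer: after 5 steps: x0 ∨ F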